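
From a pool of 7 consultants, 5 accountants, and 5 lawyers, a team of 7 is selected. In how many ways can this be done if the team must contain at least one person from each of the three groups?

Unrestricted: C(17,7) = 19448 ways to pick any 7 of the 17.
Subtract selections that omit an entire group: no consultants → C(10,7) = 120; no accountants → C(12,7) = 792; no lawyers → C(12,7) = 792.
Add back selections omitting two groups (i.e. drawn from a single group): C(7,7) + C(5,7) + C(5,7) = 1.
By inclusion–exclusion: 19448 − 1704 + 1 = 17745.

17745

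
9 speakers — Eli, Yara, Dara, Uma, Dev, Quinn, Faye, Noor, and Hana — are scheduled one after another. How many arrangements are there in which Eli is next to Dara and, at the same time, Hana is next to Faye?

Treat {Eli,Dara} as one block (2 orders) and {Hana,Faye} as another (2 orders).
That leaves 7 units to arrange: 2 × 2 × 7! = 4 × 5040 = 20160.

20160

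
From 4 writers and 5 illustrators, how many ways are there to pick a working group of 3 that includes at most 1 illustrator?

Split by how many illustrators are chosen (0 through 1).
Sum: C(5,0)·C(4,3) + C(5,1)·C(4,2) = 4 + 30 = 34.

34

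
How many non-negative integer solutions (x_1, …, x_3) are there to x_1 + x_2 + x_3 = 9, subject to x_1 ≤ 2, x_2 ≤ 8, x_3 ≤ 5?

Without the upper bounds there are C(11,2) = 55 ways to split 9 among 3 variables.
Subtract solutions that violate a single cap (substitute x_i' = x_i − (cap_i+1)): x_1 ≥ 3 gives C(8,2) = 28; x_2 ≥ 9 gives C(2,2) = 1; x_3 ≥ 6 gives C(5,2) = 10. Together 39.
Add back pairs where two caps are both exceeded: 0 + 1 + 0 = 1.
By inclusion–exclusion the count is 55 − 39 + 1 = 17.

17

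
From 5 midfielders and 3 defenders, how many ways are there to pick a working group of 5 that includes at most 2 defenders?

46

Split by how many defenders are chosen (0 through 2).
Sum: C(3,0)·C(5,5) + C(3,1)·C(5,4) + C(3,2)·C(5,3) = 1 + 15 + 30 = 46.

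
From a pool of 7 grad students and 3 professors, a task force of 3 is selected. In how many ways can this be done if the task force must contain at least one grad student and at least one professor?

84

Total 3-person selections from all 10: C(10,3) = 120.
Selections missing a whole group: no grad students → C(3,3) = 1; no professors → C(7,3) = 35.
Both groups omitted at once is impossible, so 120 − 36 = 84.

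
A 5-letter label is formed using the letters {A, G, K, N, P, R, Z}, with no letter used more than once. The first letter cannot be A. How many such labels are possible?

2160

The first letter has 7−1 = 6 choices (anything except A).
The remaining 4 letters are filled from the other 6 symbols without repetition: 6 × 5 × 4 × 3 = 360.
Total: 6 × 360 = 2160.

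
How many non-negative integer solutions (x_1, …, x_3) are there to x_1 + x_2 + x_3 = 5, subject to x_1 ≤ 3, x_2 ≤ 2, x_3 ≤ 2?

By stars and bars, unrestricted non-negative solutions to x_1+…+x_3 = 5 number C(5+2,2) = 21.
Subtract solutions that violate a single cap (substitute x_i' = x_i − (cap_i+1)): x_1 ≥ 4 gives C(3,2) = 3; x_2 ≥ 3 gives C(4,2) = 6; x_3 ≥ 3 gives C(4,2) = 6. Together 15.
No two caps can be exceeded simultaneously, so the pair terms are all 0.
By inclusion–exclusion the count is 21 − 15 + 0 = 6.

6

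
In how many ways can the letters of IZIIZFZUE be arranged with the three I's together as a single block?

840

Treat the 3 copies of I as a single block. The multiset to arrange is then {III, E, F, U, Z, Z, Z}, 7 items in all.
That gives (7)!/(3!) = 840 arrangements.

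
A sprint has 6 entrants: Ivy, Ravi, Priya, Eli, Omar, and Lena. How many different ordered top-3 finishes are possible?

This is an ordered selection of 3 from 6: P(6,3).
That gives 6 × 5 × 4 = 120.

120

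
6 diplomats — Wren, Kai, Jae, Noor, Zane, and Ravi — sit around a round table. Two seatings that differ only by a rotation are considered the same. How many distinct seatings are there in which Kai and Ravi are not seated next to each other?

72

Without the restriction there are (5)! = 120 seatings.
Those with Kai next to Ravi: fuse the pair into one unit and seat 5 units around a circle — 2·(4)! = 48.
Subtracting, 120 − 48 = 72.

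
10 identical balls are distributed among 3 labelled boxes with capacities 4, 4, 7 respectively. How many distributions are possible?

By stars and bars, unrestricted non-negative solutions to x_1+…+x_3 = 10 number C(10+2,2) = 66.
Subtract solutions that violate a single cap (substitute x_i' = x_i − (cap_i+1)): x_1 ≥ 5 gives C(7,2) = 21; x_2 ≥ 5 gives C(7,2) = 21; x_3 ≥ 8 gives C(4,2) = 6. Together 48.
Add back pairs where two caps are both exceeded: 1 + 0 + 0 = 1.
By inclusion–exclusion the count is 66 − 48 + 1 = 19.

19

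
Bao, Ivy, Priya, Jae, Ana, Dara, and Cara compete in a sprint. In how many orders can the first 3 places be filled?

210

There are 7 choices for 1st place, 6 for 2nd, and 5 for 3rd.
That gives 7 × 6 × 5 = 210.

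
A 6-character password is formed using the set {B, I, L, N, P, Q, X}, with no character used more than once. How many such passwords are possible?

5040

This is a permutation of 6 out of 7: P(7,6) = 7!/1!.
7 × 6 × 5 × 4 × 3 × 2 = 5040.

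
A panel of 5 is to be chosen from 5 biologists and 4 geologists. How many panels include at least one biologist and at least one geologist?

125

Unrestricted: C(9,5) = 126 ways to pick any 5 of the 9.
Selections missing a whole group: no biologists → C(4,5) = 0; no geologists → C(5,5) = 1.
Both groups omitted at once is impossible, so 126 − 1 = 125.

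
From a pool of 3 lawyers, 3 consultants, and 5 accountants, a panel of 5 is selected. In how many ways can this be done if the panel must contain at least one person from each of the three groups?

345

Unrestricted: C(11,5) = 462 ways to pick any 5 of the 11.
Selections missing a whole group: no lawyers → C(8,5) = 56; no consultants → C(8,5) = 56; no accountants → C(6,5) = 6.
Add back selections omitting two groups (i.e. drawn from a single group): C(3,5) + C(3,5) + C(5,5) = 1.
By inclusion–exclusion: 462 − 118 + 1 = 345.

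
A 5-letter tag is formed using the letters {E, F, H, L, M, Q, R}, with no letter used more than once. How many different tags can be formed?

This is a permutation of 5 out of 7: P(7,5) = 7!/2!.
7 × 6 × 5 × 4 × 3 = 2520.

2520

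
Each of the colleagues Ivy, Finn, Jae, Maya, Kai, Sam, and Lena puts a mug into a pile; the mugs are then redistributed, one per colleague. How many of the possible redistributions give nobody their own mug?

1854

Count assignments avoiding every fixed point. For any j of the 7 colleagues fixed to their own mug, the other 7−j can be arranged in (7−j)! ways.
By inclusion–exclusion this is Σ_{j=0}^{7} (−1)^j C(7,j)·(7−j)!.
Computing: 5040 − 5040 + 2520 − 840 + 210 − 42 + 7 − 1 = 1854.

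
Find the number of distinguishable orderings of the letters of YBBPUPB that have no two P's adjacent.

There are 7!/(3!·2!) = 420 arrangements of YBBPUPB in total.
If the two P's are adjacent, glue them into one block, leaving 6 items to arrange: (6)!/(3!) = 120 ways.
Subtracting, 420 − 120 = 300 arrangements keep the P's apart.

300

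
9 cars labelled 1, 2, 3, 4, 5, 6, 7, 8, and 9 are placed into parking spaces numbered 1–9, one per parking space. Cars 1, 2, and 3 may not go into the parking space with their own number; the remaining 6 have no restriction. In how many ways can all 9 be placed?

256320

Let Aᵢ (for i ∈ {1, 2, 3}) be the placements that put car i in its forbidden parking space. Any j of these fix j positions, leaving (9−j)! ways to fill the rest, and there are C(3,j) ways to pick which j.
By inclusion–exclusion, the number of valid placements is Σ_{j=0}^{3} (−1)^j C(3,j)·(9−j)!.
Computing: 362880 − 120960 + 15120 − 720 = 256320.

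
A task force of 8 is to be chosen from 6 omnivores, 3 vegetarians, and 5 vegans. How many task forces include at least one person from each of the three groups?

2828

With no constraint there are C(14,8) = 3003 possible selections.
Selections missing a whole group: no omnivores → C(8,8) = 1; no vegetarians → C(11,8) = 165; no vegans → C(9,8) = 9.
Add back selections omitting two groups (i.e. drawn from a single group): C(6,8) + C(3,8) + C(5,8) = 0.
By inclusion–exclusion: 3003 − 175 + 0 = 2828.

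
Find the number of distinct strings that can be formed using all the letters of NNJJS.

The 5 letters of NNJJS have repeats: J appearing twice and N appearing twice.
The number of distinct arrangements is 5!/(2!·2!) = 120/4 = 30.

30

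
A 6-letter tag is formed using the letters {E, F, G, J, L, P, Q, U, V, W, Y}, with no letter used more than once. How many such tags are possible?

Choose and order 6 of the 11 symbols: the first letter has 11 options, the next 10, and so on down to 6.
That product is 11 × 10 × 9 × 8 × 7 × 6 = 332640.

332640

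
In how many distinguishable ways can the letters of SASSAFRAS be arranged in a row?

The 9 letters of SASSAFRAS have repeats: A appearing 3 times and S appearing 4 times.
The number of distinct arrangements is 9!/(4!·3!) = 362880/144 = 2520.

2520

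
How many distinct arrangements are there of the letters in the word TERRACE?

Letter multiplicities in TERRACE: A×1, C×1, E×2, R×2, T×1.
Dividing 7! = 5040 by 2!·2! = 4 for the repeated letters gives 1260.

1260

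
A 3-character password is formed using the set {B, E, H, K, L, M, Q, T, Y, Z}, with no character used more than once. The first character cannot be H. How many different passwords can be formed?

The first character has 10−1 = 9 choices (anything except H).
The remaining 2 characters are filled from the other 9 symbols without repetition: 9 × 8 = 72.
Total: 9 × 72 = 648.

648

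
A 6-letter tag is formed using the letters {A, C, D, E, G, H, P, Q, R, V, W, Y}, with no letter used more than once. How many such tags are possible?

This is a permutation of 6 out of 12: P(12,6) = 12!/6!.
That product is 12 × 11 × 10 × 9 × 8 × 7 = 665280.

665280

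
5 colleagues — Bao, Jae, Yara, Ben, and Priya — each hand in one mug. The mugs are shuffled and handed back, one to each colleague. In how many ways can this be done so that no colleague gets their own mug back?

Let Aᵢ be the assignments in which colleague i gets their own mug. We want the size of the complement of A₁∪…∪A_5.
By inclusion–exclusion this is Σ_{j=0}^{5} (−1)^j C(5,j)·(5−j)!.
Computing: 120 − 120 + 60 − 20 + 5 − 1 = 44.

44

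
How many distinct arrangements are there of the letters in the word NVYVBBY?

Letter multiplicities in NVYVBBY: B×2, N×1, V×2, Y×2.
The number of distinct arrangements is 7!/(2!·2!·2!) = 5040/8 = 630.

630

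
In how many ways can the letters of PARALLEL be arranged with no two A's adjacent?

Total arrangements of PARALLEL: 8!/(3!·2!) = 3360.
Arrangements with the A's together: treat AA as one letter, giving (7)!/(3!) = 840.
Hence 3360 − 840 = 2520.

2520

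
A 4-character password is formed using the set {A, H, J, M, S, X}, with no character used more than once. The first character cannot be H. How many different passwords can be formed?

300

The first character has 6−1 = 5 choices (anything except H).
The remaining 3 characters are filled from the other 5 symbols without repetition: 5 × 4 × 3 = 60.
Total: 5 × 60 = 300.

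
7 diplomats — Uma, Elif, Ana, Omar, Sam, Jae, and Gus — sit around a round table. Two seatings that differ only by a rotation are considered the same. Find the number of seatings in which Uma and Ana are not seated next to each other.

480

All circular seatings of 7 people number (6)! = 720.
Those with Uma next to Ana: fuse the pair into one unit and seat 6 units around a circle — 2·(5)! = 240.
Subtracting, 720 − 240 = 480.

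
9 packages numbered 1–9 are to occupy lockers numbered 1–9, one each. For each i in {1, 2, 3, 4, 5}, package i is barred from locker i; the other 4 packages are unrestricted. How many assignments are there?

Let Aᵢ (for 1 ≤ i ≤ 5) be the placements that put package i in its forbidden locker. Any j of these fix j positions, leaving (9−j)! ways to fill the rest, and there are C(5,j) ways to pick which j.
By inclusion–exclusion, the number of valid placements is Σ_{j=0}^{5} (−1)^j C(5,j)·(9−j)!.
Computing: 362880 − 201600 + 50400 − 7200 + 600 − 24 = 205056.

205056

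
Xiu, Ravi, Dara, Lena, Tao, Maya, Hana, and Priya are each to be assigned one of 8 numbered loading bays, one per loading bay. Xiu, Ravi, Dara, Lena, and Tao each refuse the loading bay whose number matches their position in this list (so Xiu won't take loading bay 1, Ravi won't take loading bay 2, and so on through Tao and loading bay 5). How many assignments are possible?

21234

Let Aᵢ (for 1 ≤ i ≤ 5) be the placements that put person i in their forbidden loading bay. Any j of these fix j positions, leaving (8−j)! ways to fill the rest, and there are C(5,j) ways to pick which j.
By inclusion–exclusion, the number of valid placements is Σ_{j=0}^{5} (−1)^j C(5,j)·(8−j)!.
Computing: 40320 − 25200 + 7200 − 1200 + 120 − 6 = 21234.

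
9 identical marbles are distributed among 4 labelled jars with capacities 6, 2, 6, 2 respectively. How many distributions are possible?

By stars and bars, unrestricted non-negative solutions to x_1+…+x_4 = 9 number C(9+3,3) = 220.
Subtract solutions that violate a single cap (substitute x_i' = x_i − (cap_i+1)): x_1 ≥ 7 gives C(5,3) = 10; x_2 ≥ 3 gives C(9,3) = 84; x_3 ≥ 7 gives C(5,3) = 10; x_4 ≥ 3 gives C(9,3) = 84. Together 188.
Add back pairs where two caps are both exceeded: 0 + 0 + 0 + 0 + 20 + 0 = 20.
By inclusion–exclusion the count is 220 − 188 + 20 = 52.

52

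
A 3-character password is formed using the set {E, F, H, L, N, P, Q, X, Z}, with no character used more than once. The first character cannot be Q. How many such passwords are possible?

The first character has 9−1 = 8 choices (anything except Q).
The remaining 2 characters are filled from the other 8 symbols without repetition: 8 × 7 = 56.
Total: 8 × 56 = 448.

448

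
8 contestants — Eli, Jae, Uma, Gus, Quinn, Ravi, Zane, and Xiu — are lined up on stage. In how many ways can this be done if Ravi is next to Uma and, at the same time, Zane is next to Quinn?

Treat {Ravi,Uma} as one block (2 orders) and {Zane,Quinn} as another (2 orders).
That leaves 6 units to arrange: 2 × 2 × 6! = 4 × 720 = 2880.

2880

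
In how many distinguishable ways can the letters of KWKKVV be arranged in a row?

60

Letter multiplicities in KWKKVV: K×3, V×2, W×1.
Dividing 6! = 720 by 3!·2! = 12 for the repeated letters gives 60.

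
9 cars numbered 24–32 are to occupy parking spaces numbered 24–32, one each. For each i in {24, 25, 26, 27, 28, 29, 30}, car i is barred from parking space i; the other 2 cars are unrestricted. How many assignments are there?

Let Aᵢ (for 24 ≤ i ≤ 30) be the placements that put car i in its forbidden parking space. Any j of these fix j positions, leaving (9−j)! ways to fill the rest, and there are C(7,j) ways to pick which j.
By inclusion–exclusion, the number of valid placements is Σ_{j=0}^{7} (−1)^j C(7,j)·(9−j)!.
Computing: 362880 − 282240 + 105840 − 25200 + 4200 − 504 + 42 − 2 = 165016.

165016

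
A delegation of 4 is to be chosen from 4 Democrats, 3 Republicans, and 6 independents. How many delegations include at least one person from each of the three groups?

Total 4-person selections from all 13: C(13,4) = 715.
Subtract selections that omit an entire group: no Democrats → C(9,4) = 126; no Republicans → C(10,4) = 210; no independents → C(7,4) = 35.
Add back selections omitting two groups (i.e. drawn from a single group): C(4,4) + C(3,4) + C(6,4) = 16.
By inclusion–exclusion: 715 − 371 + 16 = 360.

360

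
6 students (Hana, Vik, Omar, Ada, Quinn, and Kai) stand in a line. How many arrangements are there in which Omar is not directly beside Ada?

Of the 6! = 720 arrangements, those with Omar and Ada adjacent number 2 × 5! = 240 (treat the pair as a block with 2 internal orders).
So 720 − 240 = 480 arrangements keep them apart.

480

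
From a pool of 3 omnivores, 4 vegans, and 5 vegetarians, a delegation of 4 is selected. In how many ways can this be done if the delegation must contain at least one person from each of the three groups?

With no constraint there are C(12,4) = 495 possible selections.
Subtract selections that omit an entire group: no omnivores → C(9,4) = 126; no vegans → C(8,4) = 70; no vegetarians → C(7,4) = 35.
Add back selections omitting two groups (i.e. drawn from a single group): C(3,4) + C(4,4) + C(5,4) = 6.
By inclusion–exclusion: 495 − 231 + 6 = 270.

270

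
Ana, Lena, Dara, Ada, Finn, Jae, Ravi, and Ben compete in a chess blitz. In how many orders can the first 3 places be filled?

336

This is an ordered selection of 3 from 8: P(8,3).
That gives 8 × 7 × 6 = 336.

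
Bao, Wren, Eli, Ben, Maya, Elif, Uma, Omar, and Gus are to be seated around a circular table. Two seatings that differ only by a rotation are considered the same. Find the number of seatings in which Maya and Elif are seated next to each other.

10080

Glue Maya and Elif into a block (2 internal orders). Seating 8 units around a circle gives (7)! arrangements.
So 2 × (7)! = 2 × 5040 = 10080.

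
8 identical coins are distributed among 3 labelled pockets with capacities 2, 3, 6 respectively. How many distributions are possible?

9

Ignoring the caps, the number of non-negative solutions to x_1+…+x_3 = 8 is C(10,2) = 45.
Subtract solutions that violate a single cap (substitute x_i' = x_i − (cap_i+1)): x_1 ≥ 3 gives C(7,2) = 21; x_2 ≥ 4 gives C(6,2) = 15; x_3 ≥ 7 gives C(3,2) = 3. Together 39.
Add back pairs where two caps are both exceeded: 3 + 0 + 0 = 3.
By inclusion–exclusion the count is 45 − 39 + 3 = 9.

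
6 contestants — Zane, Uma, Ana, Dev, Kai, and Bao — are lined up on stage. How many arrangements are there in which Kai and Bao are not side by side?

Of the 6! = 720 arrangements, those with Kai and Bao adjacent number 2 × 5! = 240 (treat the pair as a block with 2 internal orders).
Complementary counting: 720 − 240 = 480.

480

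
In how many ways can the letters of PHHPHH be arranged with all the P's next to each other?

5

Treat the 2 copies of P as a single block. The multiset to arrange is then {PP, H, H, H, H}, 5 items in all.
That gives (5)!/(4!) = 5 arrangements.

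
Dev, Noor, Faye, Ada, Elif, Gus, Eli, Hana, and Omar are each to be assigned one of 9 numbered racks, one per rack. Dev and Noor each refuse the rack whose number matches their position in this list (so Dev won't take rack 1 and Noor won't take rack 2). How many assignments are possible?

287280

Let Aᵢ (for i ∈ {1, 2}) be the placements that put person i in their forbidden rack. Any j of these fix j positions, leaving (9−j)! ways to fill the rest, and there are C(2,j) ways to pick which j.
By inclusion–exclusion, the number of valid placements is Σ_{j=0}^{2} (−1)^j C(2,j)·(9−j)!.
Computing: 362880 − 80640 + 5040 = 287280.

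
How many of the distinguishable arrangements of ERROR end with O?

4

Fix O in the last position and arrange the remaining 4 letters.
Those 4 letters have R appearing 3 times, giving (4)!/(3!) = 4.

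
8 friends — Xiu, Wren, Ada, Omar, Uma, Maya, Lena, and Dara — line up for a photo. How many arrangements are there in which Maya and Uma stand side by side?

10080

Glue Maya and Uma into one block (2 internal orders), leaving 7 units to arrange in a row.
That gives 2 × 7! = 2 × 5040 = 10080.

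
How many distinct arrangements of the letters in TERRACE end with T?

180

With the last slot taken by T, it remains to arrange the other 6 letters (ERRACE).
Those 6 letters have E appearing twice and R appearing twice, giving (6)!/(2!·2!) = 180.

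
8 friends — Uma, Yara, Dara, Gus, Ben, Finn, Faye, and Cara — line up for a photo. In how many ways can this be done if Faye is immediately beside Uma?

10080

Glue Faye and Uma into one block (2 internal orders), leaving 7 units to arrange in a row.
So the count is 2·(7)! = 10080.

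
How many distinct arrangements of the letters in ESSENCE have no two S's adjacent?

Total arrangements of ESSENCE: 7!/(3!·2!) = 420.
If the two S's are adjacent, glue them into one block, leaving 6 items to arrange: (6)!/(3!) = 120 ways.
Hence 420 − 120 = 300.

300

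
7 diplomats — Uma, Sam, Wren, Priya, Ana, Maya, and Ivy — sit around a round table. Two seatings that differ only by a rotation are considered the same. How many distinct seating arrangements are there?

720

Fix one person's seat to break rotational symmetry; the remaining 6 people can be arranged in (6)! = 720 ways.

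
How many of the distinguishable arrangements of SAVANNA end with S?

60

With the last slot taken by S, it remains to arrange the other 6 letters (AVANNA).
Those 6 letters have A appearing 3 times and N appearing twice, giving (6)!/(3!·2!) = 60.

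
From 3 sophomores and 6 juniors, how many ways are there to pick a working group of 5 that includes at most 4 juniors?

120

Split by how many juniors are chosen (0 through 4).
Sum: C(6,0)·C(3,5) + C(6,1)·C(3,4) + C(6,2)·C(3,3) + C(6,3)·C(3,2) + C(6,4)·C(3,1) = 0 + 0 + 15 + 60 + 45 = 120.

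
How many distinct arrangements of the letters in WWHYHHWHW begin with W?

With the first slot taken by W, it remains to arrange the other 8 letters (WHYHHWHW).
Those 8 letters have H appearing 4 times and W appearing 3 times, giving (8)!/(4!·3!) = 280.

280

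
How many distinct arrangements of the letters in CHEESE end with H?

With the last slot taken by H, it remains to arrange the other 5 letters (CEESE).
Those 5 letters have E appearing 3 times, giving (5)!/(3!) = 20.

20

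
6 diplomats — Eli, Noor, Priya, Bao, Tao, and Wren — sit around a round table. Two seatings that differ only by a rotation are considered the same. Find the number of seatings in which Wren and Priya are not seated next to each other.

72

Without the restriction there are (5)! = 120 seatings.
Seatings with Wren beside Priya: treat them as a block with 2 internal orders, giving 2 × (4)! = 48.
Subtracting, 120 − 48 = 72.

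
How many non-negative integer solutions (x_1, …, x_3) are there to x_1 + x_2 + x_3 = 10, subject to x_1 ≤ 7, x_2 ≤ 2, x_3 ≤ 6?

Without the upper bounds there are C(12,2) = 66 ways to split 10 among 3 variables.
Subtract solutions that violate a single cap (substitute x_i' = x_i − (cap_i+1)): x_1 ≥ 8 gives C(4,2) = 6; x_2 ≥ 3 gives C(9,2) = 36; x_3 ≥ 7 gives C(5,2) = 10. Together 52.
Add back pairs where two caps are both exceeded: 0 + 0 + 1 = 1.
By inclusion–exclusion the count is 66 − 52 + 1 = 15.

15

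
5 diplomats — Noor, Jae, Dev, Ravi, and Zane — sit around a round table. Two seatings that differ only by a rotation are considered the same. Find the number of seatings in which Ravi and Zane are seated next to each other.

12

Treat {Ravi, Zane} as one unit (2 internal orders) and seat the resulting 4 units around the table: (3)! circular arrangements.
So 2 × (3)! = 2 × 6 = 12.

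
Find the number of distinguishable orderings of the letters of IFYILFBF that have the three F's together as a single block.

Treat the 3 copies of F as a single block. The multiset to arrange is then {FFF, B, I, I, L, Y}, 6 items in all.
That gives (6)!/(2!) = 360 arrangements.

360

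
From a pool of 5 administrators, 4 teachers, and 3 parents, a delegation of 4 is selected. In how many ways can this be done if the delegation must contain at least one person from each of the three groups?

Total 4-person selections from all 12: C(12,4) = 495.
Selections missing a whole group: no administrators → C(7,4) = 35; no teachers → C(8,4) = 70; no parents → C(9,4) = 126.
Add back selections omitting two groups (i.e. drawn from a single group): C(5,4) + C(4,4) + C(3,4) = 6.
By inclusion–exclusion: 495 − 231 + 6 = 270.

270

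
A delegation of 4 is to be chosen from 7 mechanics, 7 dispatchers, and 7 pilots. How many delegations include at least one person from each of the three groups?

Total 4-person selections from all 21: C(21,4) = 5985.
Selections missing a whole group: no mechanics → C(14,4) = 1001; no dispatchers → C(14,4) = 1001; no pilots → C(14,4) = 1001.
Add back selections omitting two groups (i.e. drawn from a single group): C(7,4) + C(7,4) + C(7,4) = 105.
By inclusion–exclusion: 5985 − 3003 + 105 = 3087.

3087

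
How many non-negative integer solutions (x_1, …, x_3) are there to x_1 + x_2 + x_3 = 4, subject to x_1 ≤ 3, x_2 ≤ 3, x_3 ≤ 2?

Without the upper bounds there are C(6,2) = 15 ways to split 4 among 3 variables.
Subtract solutions that violate a single cap (substitute x_i' = x_i − (cap_i+1)): x_1 ≥ 4 gives C(2,2) = 1; x_2 ≥ 4 gives C(2,2) = 1; x_3 ≥ 3 gives C(3,2) = 3. Together 5.
No two caps can be exceeded simultaneously, so the pair terms are all 0.
By inclusion–exclusion the count is 15 − 5 + 0 = 10.

10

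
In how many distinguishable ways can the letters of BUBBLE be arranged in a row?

120

The 6 letters of BUBBLE have repeats: B appearing 3 times.
So there are 6! / (3!) = 120 distinguishable arrangements.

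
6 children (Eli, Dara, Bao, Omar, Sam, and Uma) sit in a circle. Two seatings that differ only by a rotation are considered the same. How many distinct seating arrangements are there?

120

Seat Eli anywhere (absorbing the rotational symmetry), then permute the other 5: (5)! = 120.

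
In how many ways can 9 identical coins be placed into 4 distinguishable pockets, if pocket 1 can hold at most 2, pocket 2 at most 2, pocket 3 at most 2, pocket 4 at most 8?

26

Ignoring the caps, the number of non-negative solutions to x_1+…+x_4 = 9 is C(12,3) = 220.
Subtract solutions that violate a single cap (substitute x_i' = x_i − (cap_i+1)): x_1 ≥ 3 gives C(9,3) = 84; x_2 ≥ 3 gives C(9,3) = 84; x_3 ≥ 3 gives C(9,3) = 84; x_4 ≥ 9 gives C(3,3) = 1. Together 253.
Add back pairs where two caps are both exceeded: 20 + 20 + 0 + 20 + 0 + 0 = 60.
Subtract triples: 1 + 0 + 0 + 0 = 1.
By inclusion–exclusion the count is 220 − 253 + 60 − 1 = 26.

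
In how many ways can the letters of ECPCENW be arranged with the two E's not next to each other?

900

There are 7!/(2!·2!) = 1260 arrangements of ECPCENW in total.
Arrangements with the E's together: treat EE as one letter, giving (6)!/(2!) = 360.
Subtracting, 1260 − 360 = 900 arrangements keep the E's apart.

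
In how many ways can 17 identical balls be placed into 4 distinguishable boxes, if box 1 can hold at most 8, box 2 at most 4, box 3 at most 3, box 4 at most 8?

70

Without the upper bounds there are C(20,3) = 1140 ways to split 17 among 4 boxes.
Subtract solutions that violate a single cap (substitute x_i' = x_i − (cap_i+1)): x_1 ≥ 9 gives C(11,3) = 165; x_2 ≥ 5 gives C(15,3) = 455; x_3 ≥ 4 gives C(16,3) = 560; x_4 ≥ 9 gives C(11,3) = 165. Together 1345.
Add back pairs where two caps are both exceeded: 20 + 35 + 0 + 165 + 20 + 35 = 275.
By inclusion–exclusion the count is 1140 − 1345 + 275 = 70.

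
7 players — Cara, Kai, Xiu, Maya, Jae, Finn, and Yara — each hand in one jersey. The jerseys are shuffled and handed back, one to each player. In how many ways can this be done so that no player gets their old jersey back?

Let Aᵢ be the assignments in which player i gets their old jersey. We want the size of the complement of A₁∪…∪A_7.
By inclusion–exclusion this is Σ_{j=0}^{7} (−1)^j C(7,j)·(7−j)!.
Computing: 5040 − 5040 + 2520 − 840 + 210 − 42 + 7 − 1 = 1854.

1854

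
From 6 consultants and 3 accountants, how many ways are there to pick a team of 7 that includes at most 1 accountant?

Split by how many accountants are chosen (0 through 1).
Sum: C(3,0)·C(6,7) + C(3,1)·C(6,6) = 0 + 3 = 3.

3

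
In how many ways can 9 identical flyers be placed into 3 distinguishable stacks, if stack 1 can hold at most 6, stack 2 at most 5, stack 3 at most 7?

Ignoring the caps, the number of non-negative solutions to x_1+…+x_3 = 9 is C(11,2) = 55.
Subtract solutions that violate a single cap (substitute x_i' = x_i − (cap_i+1)): x_1 ≥ 7 gives C(4,2) = 6; x_2 ≥ 6 gives C(5,2) = 10; x_3 ≥ 8 gives C(3,2) = 3. Together 19.
No two caps can be exceeded simultaneously, so the pair terms are all 0.
By inclusion–exclusion the count is 55 − 19 + 0 = 36.

36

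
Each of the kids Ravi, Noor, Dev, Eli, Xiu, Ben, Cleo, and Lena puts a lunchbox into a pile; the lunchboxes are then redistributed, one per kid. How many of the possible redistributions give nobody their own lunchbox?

14833

This is the derangement count D_8: permutations of 8 items with no fixed point.
By inclusion–exclusion this is Σ_{j=0}^{8} (−1)^j C(8,j)·(8−j)!.
Computing: 40320 − 40320 + 20160 − 6720 + 1680 − 336 + 56 − 8 + 1 = 14833.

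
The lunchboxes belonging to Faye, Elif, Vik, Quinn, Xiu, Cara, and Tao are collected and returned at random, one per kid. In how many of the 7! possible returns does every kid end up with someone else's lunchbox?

1854

Count assignments avoiding every fixed point. For any j of the 7 kids fixed to their own lunchbox, the other 7−j can be arranged in (7−j)! ways.
By inclusion–exclusion this is Σ_{j=0}^{7} (−1)^j C(7,j)·(7−j)!.
Computing: 5040 − 5040 + 2520 − 840 + 210 − 42 + 7 − 1 = 1854.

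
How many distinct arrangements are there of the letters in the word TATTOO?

The 6 letters of TATTOO have repeats: O appearing twice and T appearing 3 times.
The number of distinct arrangements is 6!/(3!·2!) = 720/12 = 60.

60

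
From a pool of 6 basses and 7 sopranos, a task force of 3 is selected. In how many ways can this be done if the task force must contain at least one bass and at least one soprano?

Unrestricted: C(13,3) = 286 ways to pick any 3 of the 13.
Subtract selections that omit an entire group: no basses → C(7,3) = 35; no sopranos → C(6,3) = 20.
Both groups omitted at once is impossible, so 286 − 55 = 231.

231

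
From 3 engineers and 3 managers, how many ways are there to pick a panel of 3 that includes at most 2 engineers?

19

Split by how many engineers are chosen (0 through 2).
Sum: C(3,0)·C(3,3) + C(3,1)·C(3,2) + C(3,2)·C(3,1) = 1 + 9 + 9 = 19.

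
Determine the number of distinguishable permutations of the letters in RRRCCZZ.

RRRCCZZ has 7 letters with C appearing twice, R appearing 3 times, and Z appearing twice.
So there are 7! / (3!·2!·2!) = 210 distinguishable arrangements.

210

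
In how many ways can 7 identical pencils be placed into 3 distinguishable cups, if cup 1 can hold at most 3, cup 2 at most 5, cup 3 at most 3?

13

By stars and bars, unrestricted non-negative solutions to x_1+…+x_3 = 7 number C(7+2,2) = 36.
Subtract solutions that violate a single cap (substitute x_i' = x_i − (cap_i+1)): x_1 ≥ 4 gives C(5,2) = 10; x_2 ≥ 6 gives C(3,2) = 3; x_3 ≥ 4 gives C(5,2) = 10. Together 23.
No two caps can be exceeded simultaneously, so the pair terms are all 0.
By inclusion–exclusion the count is 36 − 23 + 0 = 13.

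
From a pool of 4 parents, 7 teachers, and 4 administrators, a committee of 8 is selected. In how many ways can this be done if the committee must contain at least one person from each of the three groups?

Total 8-person selections from all 15: C(15,8) = 6435.
Selections missing a whole group: no parents → C(11,8) = 165; no teachers → C(8,8) = 1; no administrators → C(11,8) = 165.
Add back selections omitting two groups (i.e. drawn from a single group): C(4,8) + C(7,8) + C(4,8) = 0.
By inclusion–exclusion: 6435 − 331 + 0 = 6104.

6104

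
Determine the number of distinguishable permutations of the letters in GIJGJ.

The 5 letters of GIJGJ have repeats: G appearing twice and J appearing twice.
Dividing 5! = 120 by 2!·2! = 4 for the repeated letters gives 30.

30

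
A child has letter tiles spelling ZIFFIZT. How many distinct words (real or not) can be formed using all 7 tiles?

630

ZIFFIZT has 7 letters with F appearing twice, I appearing twice, and Z appearing twice.
So there are 7! / (2!·2!·2!) = 630 distinguishable arrangements.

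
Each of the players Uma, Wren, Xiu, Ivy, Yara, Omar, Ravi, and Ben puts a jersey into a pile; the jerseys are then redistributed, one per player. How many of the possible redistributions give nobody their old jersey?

14833

Count assignments avoiding every fixed point. For any j of the 8 players fixed to their old jersey, the other 8−j can be arranged in (8−j)! ways.
By inclusion–exclusion this is Σ_{j=0}^{8} (−1)^j C(8,j)·(8−j)!.
Computing: 40320 − 40320 + 20160 − 6720 + 1680 − 336 + 56 − 8 + 1 = 14833.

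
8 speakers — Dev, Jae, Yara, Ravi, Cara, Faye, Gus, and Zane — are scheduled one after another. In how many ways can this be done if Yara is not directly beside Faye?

Of the 8! = 40320 arrangements, those with Yara and Faye adjacent number 2 × 7! = 10080 (treat the pair as a block with 2 internal orders).
So 40320 − 10080 = 30240 arrangements keep them apart.

30240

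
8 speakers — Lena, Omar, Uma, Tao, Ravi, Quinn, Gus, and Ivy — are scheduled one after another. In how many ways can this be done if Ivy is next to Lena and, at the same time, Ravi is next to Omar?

2880

Treat {Ivy,Lena} as one block (2 orders) and {Ravi,Omar} as another (2 orders).
That leaves 6 units to arrange: 2 × 2 × 6! = 4 × 720 = 2880.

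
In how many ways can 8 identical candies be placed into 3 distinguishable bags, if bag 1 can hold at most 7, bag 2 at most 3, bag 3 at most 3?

15

Without the upper bounds there are C(10,2) = 45 ways to split 8 among 3 bags.
Subtract solutions that violate a single cap (substitute x_i' = x_i − (cap_i+1)): x_1 ≥ 8 gives C(2,2) = 1; x_2 ≥ 4 gives C(6,2) = 15; x_3 ≥ 4 gives C(6,2) = 15. Together 31.
Add back pairs where two caps are both exceeded: 0 + 0 + 1 = 1.
By inclusion–exclusion the count is 45 − 31 + 1 = 15.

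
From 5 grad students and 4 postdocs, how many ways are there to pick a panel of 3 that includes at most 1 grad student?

Split by how many grad students are chosen (0 through 1).
Sum: C(5,0)·C(4,3) + C(5,1)·C(4,2) = 4 + 30 = 34.

34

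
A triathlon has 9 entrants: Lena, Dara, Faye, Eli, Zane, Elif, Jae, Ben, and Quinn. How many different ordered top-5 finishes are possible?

This is an ordered selection of 5 from 9: P(9,5).
That gives 9 × 8 × 7 × 6 × 5 = 15120.

15120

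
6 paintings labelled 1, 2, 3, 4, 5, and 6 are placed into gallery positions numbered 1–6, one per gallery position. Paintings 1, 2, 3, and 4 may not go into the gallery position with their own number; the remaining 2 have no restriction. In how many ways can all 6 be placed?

362

Let Aᵢ (for 1 ≤ i ≤ 4) be the placements that put painting i in its forbidden gallery position. Any j of these fix j positions, leaving (6−j)! ways to fill the rest, and there are C(4,j) ways to pick which j.
By inclusion–exclusion, the number of valid placements is Σ_{j=0}^{4} (−1)^j C(4,j)·(6−j)!.
Computing: 720 − 480 + 144 − 24 + 2 = 362.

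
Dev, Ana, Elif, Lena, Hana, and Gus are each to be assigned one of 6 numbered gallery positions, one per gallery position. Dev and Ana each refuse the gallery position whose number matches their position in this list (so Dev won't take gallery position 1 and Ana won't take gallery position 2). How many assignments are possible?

Let Aᵢ (for i ∈ {1, 2}) be the placements that put person i in their forbidden gallery position. Any j of these fix j positions, leaving (6−j)! ways to fill the rest, and there are C(2,j) ways to pick which j.
By inclusion–exclusion, the number of valid placements is Σ_{j=0}^{2} (−1)^j C(2,j)·(6−j)!.
Computing: 720 − 240 + 24 = 504.

504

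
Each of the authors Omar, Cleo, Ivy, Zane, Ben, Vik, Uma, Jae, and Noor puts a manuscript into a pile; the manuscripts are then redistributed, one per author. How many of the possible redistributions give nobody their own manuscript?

Count assignments avoiding every fixed point. For any j of the 9 authors fixed to their own manuscript, the other 9−j can be arranged in (9−j)! ways.
By inclusion–exclusion this is Σ_{j=0}^{9} (−1)^j C(9,j)·(9−j)!.
Computing: 362880 − 362880 + 181440 − 60480 + 15120 − 3024 + 504 − 72 + 9 − 1 = 133496.

133496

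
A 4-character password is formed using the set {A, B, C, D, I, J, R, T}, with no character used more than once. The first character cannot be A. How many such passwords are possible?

1470

The first character has 8−1 = 7 choices (anything except A).
The remaining 3 characters are filled from the other 7 symbols without repetition: 7 × 6 × 5 = 210.
Total: 7 × 210 = 1470.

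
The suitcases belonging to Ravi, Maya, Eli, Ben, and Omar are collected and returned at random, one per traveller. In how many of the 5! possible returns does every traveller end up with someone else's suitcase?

44

Let Aᵢ be the assignments in which traveller i gets their own suitcase. We want the size of the complement of A₁∪…∪A_5.
By inclusion–exclusion this is Σ_{j=0}^{5} (−1)^j C(5,j)·(5−j)!.
Computing: 120 − 120 + 60 − 20 + 5 − 1 = 44.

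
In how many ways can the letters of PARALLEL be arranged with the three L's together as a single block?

360

Treat the 3 copies of L as a single block. The multiset to arrange is then {LLL, A, A, E, P, R}, 6 items in all.
That gives (6)!/(2!) = 360 arrangements.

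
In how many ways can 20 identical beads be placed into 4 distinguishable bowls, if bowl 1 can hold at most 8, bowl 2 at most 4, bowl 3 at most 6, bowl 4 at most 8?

Ignoring the caps, the number of non-negative solutions to x_1+…+x_4 = 20 is C(23,3) = 1771.
Subtract solutions that violate a single cap (substitute x_i' = x_i − (cap_i+1)): x_1 ≥ 9 gives C(14,3) = 364; x_2 ≥ 5 gives C(18,3) = 816; x_3 ≥ 7 gives C(16,3) = 560; x_4 ≥ 9 gives C(14,3) = 364. Together 2104.
Add back pairs where two caps are both exceeded: 84 + 35 + 10 + 165 + 84 + 35 = 413.
By inclusion–exclusion the count is 1771 − 2104 + 413 = 80.

80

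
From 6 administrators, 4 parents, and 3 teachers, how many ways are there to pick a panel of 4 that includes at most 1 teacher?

570

Split by how many teachers are chosen (0 through 1).
Sum: C(3,0)·C(10,4) + C(3,1)·C(10,3) = 210 + 360 = 570.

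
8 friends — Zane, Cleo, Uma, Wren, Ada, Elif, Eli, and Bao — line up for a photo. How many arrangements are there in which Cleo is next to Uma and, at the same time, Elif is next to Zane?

Treat {Cleo,Uma} as one block (2 orders) and {Elif,Zane} as another (2 orders).
That leaves 6 units to arrange: 2 × 2 × 6! = 4 × 720 = 2880.

2880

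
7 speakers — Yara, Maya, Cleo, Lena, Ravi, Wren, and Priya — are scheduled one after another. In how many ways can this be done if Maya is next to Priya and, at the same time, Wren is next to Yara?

Treat {Maya,Priya} as one block (2 orders) and {Wren,Yara} as another (2 orders).
That leaves 5 units to arrange: 2 × 2 × 5! = 4 × 120 = 480.

480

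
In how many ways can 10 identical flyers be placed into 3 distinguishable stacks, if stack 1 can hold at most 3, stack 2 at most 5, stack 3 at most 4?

6

Without the upper bounds there are C(12,2) = 66 ways to split 10 among 3 stacks.
Subtract solutions that violate a single cap (substitute x_i' = x_i − (cap_i+1)): x_1 ≥ 4 gives C(8,2) = 28; x_2 ≥ 6 gives C(6,2) = 15; x_3 ≥ 5 gives C(7,2) = 21. Together 64.
Add back pairs where two caps are both exceeded: 1 + 3 + 0 = 4.
By inclusion–exclusion the count is 66 − 64 + 4 = 6.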